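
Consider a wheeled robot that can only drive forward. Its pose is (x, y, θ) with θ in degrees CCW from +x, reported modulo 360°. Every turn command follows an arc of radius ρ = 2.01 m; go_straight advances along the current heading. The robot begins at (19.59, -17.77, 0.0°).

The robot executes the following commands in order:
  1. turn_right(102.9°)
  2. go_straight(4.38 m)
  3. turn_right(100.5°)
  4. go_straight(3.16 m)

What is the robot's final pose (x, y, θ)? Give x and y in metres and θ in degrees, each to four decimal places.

set_pose: (x, y, θ) = (19.5900, -17.7700, 0.0000°), ρ = 2.01
turn_right(102.9°): centre at ρ to the right, rotate −102.9° → (21.5493, -20.2287, -102.9000° ≡ 257.1000°)
go_straight(4.38): x += 4.38·cos θ, y += 4.38·sin θ → (20.5714, -24.4982, 257.1000°)
turn_right(100.5°): centre at ρ to the right, rotate −100.5° → (17.8139, -25.8941, 156.6000°)
go_straight(3.16): x += 3.16·cos θ, y += 3.16·sin θ → (14.9138, -24.6392, 156.6000°)

(14.9138, -24.6392, 156.6000°)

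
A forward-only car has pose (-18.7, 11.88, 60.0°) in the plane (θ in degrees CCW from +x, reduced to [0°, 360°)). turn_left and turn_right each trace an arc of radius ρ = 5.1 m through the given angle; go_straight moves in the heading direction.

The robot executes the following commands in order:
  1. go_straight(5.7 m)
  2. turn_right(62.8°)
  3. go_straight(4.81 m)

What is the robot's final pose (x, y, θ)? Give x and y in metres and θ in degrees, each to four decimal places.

(-6.3799, 19.1253, 357.2000°)

set_pose: (x, y, θ) = (-18.7000, 11.8800, 60.0000°), ρ = 5.1
go_straight(5.7): x += 5.7·cos θ, y += 5.7·sin θ → (-15.8500, 16.8163, 60.0000°)
turn_right(62.8°): centre at ρ to the right, rotate −62.8° → (-11.1841, 19.3603, -2.8000° ≡ 357.2000°)
go_straight(4.81): x += 4.81·cos θ, y += 4.81·sin θ → (-6.3799, 19.1253, 357.2000°)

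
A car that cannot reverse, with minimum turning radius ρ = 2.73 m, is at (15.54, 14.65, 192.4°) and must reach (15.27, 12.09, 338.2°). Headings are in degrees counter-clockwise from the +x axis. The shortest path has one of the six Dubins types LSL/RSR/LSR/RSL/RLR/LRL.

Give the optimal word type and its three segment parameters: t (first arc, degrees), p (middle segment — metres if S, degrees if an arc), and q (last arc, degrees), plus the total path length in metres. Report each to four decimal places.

Let ψ = atan2(Δy, Δx) = atan2(-2.56, -0.27) = -96.0207° be the start→goal bearing.
Normalize: d = |goal − start| / ρ = 2.574199/2.73 = 0.942930, α = (θ_start − ψ) mod 360° = 288.4207° = 5.033890 rad, β = (θ_goal − ψ) mod 360° = 74.2207° = 1.295395 rad.
Common terms: sin α = -0.948762, cos α = 0.315991, sin β = 0.962316, cos β = 0.271933, cos(α−β) = -0.827081, d² = 0.889117. Work in radians in the unit-radius frame; every candidate has L = ρ·(t + p + q).
LSL: p² = 2 + d² − 2cos(α−β) + 2d(sin α − sin β) = 0.939252; p = √p² = 0.969150; φ = atan2(cos β − cos α, d + sin α − sin β) = -3.096117 rad; t = (φ − α) mod 2π = 4.436364 rad, q = (β − φ) mod 2π = 4.391512 rad → L = 2.73·(4.436364 + 0.969150 + 4.391512) = 2.73·9.797026 = 26.745880 m
RSR: p² = 2 + d² − 2cos(α−β) + 2d(sin β − sin α) = 8.147304; p = √p² = 2.854348; φ = atan2(cos α − cos β, d − sin α + sin β) = 0.015436 rad; t = (α − φ) mod 2π = 5.018454 rad, q = (φ − β) mod 2π = 5.003226 rad → L = 2.73·(5.018454 + 2.854348 + 5.003226) = 2.73·12.876029 = 35.151559 m
LSR: p² = d² − 2 + 2cos(α−β) + 2d(sin α + sin β) = -2.739483 < 0 → infeasible
RSL: p² = d² − 2 + 2cos(α−β) − 2d(sin α + sin β) = -2.790605 < 0 → infeasible
RLR: c = (6 − d² + 2cos(α−β) + 2d(sin α − sin β))/8 = -0.018413; p = 2π − arccos c = 4.693975 rad; φ = atan2(cos α − cos β, d − sin α + sin β) = 0.015436 rad; t = (α − φ + p/2) mod 2π = 1.082256 rad, q = (α − β − t + p) mod 2π = 1.067029 rad → L = 2.73·(1.082256 + 4.693975 + 1.067029) = 2.73·6.843260 = 18.682099 m
LRL: c = (6 − d² + 2cos(α−β) − 2d(sin α − sin β))/8 = 0.882593; p = 2π − arccos c = 5.793739 rad; φ = atan2(cos β − cos α, d + sin α − sin β) = -3.096117 rad; t = (φ − α + p/2) mod 2π = 1.050048 rad, q = (β − α − t + p) mod 2π = 1.005196 rad → L = 2.73·(1.050048 + 5.793739 + 1.005196) = 2.73·7.848984 = 21.427725 m
Shortest: RLR with L = 18.682099 m ≈ 18.6821 m
Convert RLR to answer units (arcs ×180/π): t = 1.082256·180/π = 62.0087°, p = 4.693975·180/π = 268.9450°, q = 1.067029·180/π = 61.1362°, L = 18.6821 m.

RLR: t = 62.0087°, p = 268.9450°, q = 61.1362°, L = 18.6821 m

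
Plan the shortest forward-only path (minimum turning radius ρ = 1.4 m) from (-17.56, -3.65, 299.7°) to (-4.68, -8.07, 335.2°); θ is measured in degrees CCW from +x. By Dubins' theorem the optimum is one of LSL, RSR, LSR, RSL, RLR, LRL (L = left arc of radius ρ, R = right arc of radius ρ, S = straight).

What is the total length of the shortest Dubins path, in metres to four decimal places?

13.7081 m

Let ψ = atan2(Δy, Δx) = atan2(-4.42, 12.88) = -18.9406° be the start→goal bearing.
Normalize: d = |goal − start| / ρ = 13.617298/1.4 = 9.726641, α = (θ_start − ψ) mod 360° = 318.6406° = 5.561327 rad, β = (θ_goal − ψ) mod 360° = 354.1406° = 6.180919 rad.
Common terms: sin α = -0.660781, cos α = 0.750579, sin β = -0.102088, cos β = 0.994775, cos(α−β) = 0.814116, d² = 94.607551. Work in radians in the unit-radius frame; every candidate has L = ρ·(t + p + q).
LSL: p² = 2 + d² − 2cos(α−β) + 2d(sin α − sin β) = 84.110920; p = √p² = 9.171201; φ = atan2(cos β − cos α, d + sin α − sin β) = 0.026630 rad; t = (φ − α) mod 2π = 0.748488 rad, q = (β − φ) mod 2π = 6.154289 rad → L = 1.4·(0.748488 + 9.171201 + 6.154289) = 1.4·16.073978 = 22.503569 m
RSR: p² = 2 + d² − 2cos(α−β) + 2d(sin β − sin α) = 105.847720; p = √p² = 10.288232; φ = atan2(cos α − cos β, d − sin α + sin β) = -0.023738 rad; t = (α − φ) mod 2π = 5.585065 rad, q = (φ − β) mod 2π = 0.078529 rad → L = 1.4·(5.585065 + 10.288232 + 0.078529) = 1.4·15.951826 = 22.332556 m
LSR: p² = d² − 2 + 2cos(α−β) + 2d(sin α + sin β) = 79.395478; p = √p² = 8.910414; φ = atan2(−cos α − cos β, d + sin α + sin β) − atan2(−2, p) = 0.028491 rad; t = (φ − α) mod 2π = 0.750349 rad, q = (φ − β) mod 2π = 0.130758 rad → L = 1.4·(0.750349 + 8.910414 + 0.130758) = 1.4·9.791521 = 13.708130 m
RSL: p² = d² − 2 + 2cos(α−β) − 2d(sin α + sin β) = 109.076086; p = √p² = 10.443950; φ = atan2(cos α + cos β, d − sin α − sin β) − atan2(2, p) = -0.024328 rad; t = (α − φ) mod 2π = 5.585655 rad, q = (β − φ) mod 2π = 6.205247 rad → L = 1.4·(5.585655 + 10.443950 + 6.205247) = 1.4·22.234851 = 31.128792 m
RLR: c = (6 − d² + 2cos(α−β) + 2d(sin α − sin β))/8 = -12.230965, |c| > 1 → infeasible
LRL: c = (6 − d² + 2cos(α−β) − 2d(sin α − sin β))/8 = -9.513865, |c| > 1 → infeasible
Shortest: LSR with L = 13.708130 m ≈ 13.7081 m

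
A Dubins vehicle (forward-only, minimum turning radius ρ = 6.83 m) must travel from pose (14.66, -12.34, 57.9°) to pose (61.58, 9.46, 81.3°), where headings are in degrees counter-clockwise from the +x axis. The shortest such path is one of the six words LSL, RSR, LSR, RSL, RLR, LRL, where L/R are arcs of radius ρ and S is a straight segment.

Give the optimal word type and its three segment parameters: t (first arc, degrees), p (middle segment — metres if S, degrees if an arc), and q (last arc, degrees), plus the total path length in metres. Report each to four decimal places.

Let ψ = atan2(Δy, Δx) = atan2(21.80, 46.92) = 24.9206° be the start→goal bearing.
Normalize: d = |goal − start| / ρ = 51.737089/6.83 = 7.574976, α = (θ_start − ψ) mod 360° = 32.9794° = 0.575600 rad, β = (θ_goal − ψ) mod 360° = 56.3794° = 0.984007 rad.
Common terms: sin α = 0.544338, cos α = 0.838866, sin β = 0.832723, cos β = 0.553690, cos(α−β) = 0.917755, d² = 57.380268. Work in radians in the unit-radius frame; every candidate has L = ρ·(t + p + q).
LSL: p² = 2 + d² − 2cos(α−β) + 2d(sin α − sin β) = 53.175747; p = √p² = 7.292170; φ = atan2(cos β − cos α, d + sin α − sin β) = -0.039117 rad; t = (φ − α) mod 2π = 5.668468 rad, q = (β − φ) mod 2π = 1.023124 rad → L = 6.83·(5.668468 + 7.292170 + 1.023124) = 6.83·13.983763 = 95.509099 m
RSR: p² = 2 + d² − 2cos(α−β) + 2d(sin β − sin α) = 61.913771; p = √p² = 7.868530; φ = atan2(cos α − cos β, d − sin α + sin β) = 0.036250 rad; t = (α − φ) mod 2π = 0.539349 rad, q = (φ − β) mod 2π = 5.335429 rad → L = 6.83·(0.539349 + 7.868530 + 5.335429) = 6.83·13.743309 = 93.866798 m
LSR: p² = d² − 2 + 2cos(α−β) + 2d(sin α + sin β) = 78.078184; p = √p² = 8.836186; φ = atan2(−cos α − cos β, d + sin α + sin β) − atan2(−2, p) = 0.068271 rad; t = (φ − α) mod 2π = 5.775856 rad, q = (φ − β) mod 2π = 5.367449 rad → L = 6.83·(5.775856 + 8.836186 + 5.367449) = 6.83·19.979491 = 136.459926 m
RSL: p² = d² − 2 + 2cos(α−β) − 2d(sin α + sin β) = 36.353371; p = √p² = 6.029376; φ = atan2(cos α + cos β, d − sin α − sin β) − atan2(2, p) = -0.099277 rad; t = (α − φ) mod 2π = 0.674877 rad, q = (β − φ) mod 2π = 1.083284 rad → L = 6.83·(0.674877 + 6.029376 + 1.083284) = 6.83·7.787537 = 53.188876 m
RLR: c = (6 − d² + 2cos(α−β) + 2d(sin α − sin β))/8 = -6.739221, |c| > 1 → infeasible
LRL: c = (6 − d² + 2cos(α−β) − 2d(sin α − sin β))/8 = -5.646968, |c| > 1 → infeasible
Shortest: RSL with L = 53.188876 m ≈ 53.1889 m
Convert RSL to answer units (arcs ×180/π): t = 0.674877·180/π = 38.6676°, p = ρ·p = 6.83·6.029376 = 41.1806 m, q = 1.083284·180/π = 62.0676°, L = 53.1889 m.

RSL: t = 38.6676°, p = 41.1806 m, q = 62.0676°, L = 53.1889 m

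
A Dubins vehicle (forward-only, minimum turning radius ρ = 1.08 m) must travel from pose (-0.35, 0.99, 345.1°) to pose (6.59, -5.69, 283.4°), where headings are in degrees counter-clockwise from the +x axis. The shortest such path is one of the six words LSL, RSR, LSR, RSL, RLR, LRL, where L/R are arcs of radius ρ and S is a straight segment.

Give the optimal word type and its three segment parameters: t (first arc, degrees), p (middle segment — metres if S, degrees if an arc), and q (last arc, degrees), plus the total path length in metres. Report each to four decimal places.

Let ψ = atan2(Δy, Δx) = atan2(-6.68, 6.94) = -43.9064° be the start→goal bearing.
Normalize: d = |goal − start| / ρ = 9.632549/1.08 = 8.919027, α = (θ_start − ψ) mod 360° = 29.0064° = 0.506257 rad, β = (θ_goal − ψ) mod 360° = 327.3064° = 5.712574 rad.
Common terms: sin α = 0.484907, cos α = 0.874566, sin β = -0.540147, cos β = 0.841571, cos(α−β) = 0.474088, d² = 79.549040. Work in radians in the unit-radius frame; every candidate has L = ρ·(t + p + q).
LSL: p² = 2 + d² − 2cos(α−β) + 2d(sin α − sin β) = 98.885825; p = √p² = 9.944135; φ = atan2(cos β − cos α, d + sin α − sin β) = -0.003318 rad; t = (φ − α) mod 2π = 5.773610 rad, q = (β − φ) mod 2π = 5.715892 rad → L = 1.08·(5.773610 + 9.944135 + 5.715892) = 1.08·21.433638 = 23.148329 m
RSR: p² = 2 + d² − 2cos(α−β) + 2d(sin β − sin α) = 62.315902; p = √p² = 7.894042; φ = atan2(cos α − cos β, d − sin α + sin β) = 0.004180 rad; t = (α − φ) mod 2π = 0.502077 rad, q = (φ − β) mod 2π = 0.574791 rad → L = 1.08·(0.502077 + 7.894042 + 0.574791) = 1.08·8.970910 = 9.688583 m
LSR: p² = d² − 2 + 2cos(α−β) + 2d(sin α + sin β) = 77.511850; p = √p² = 8.804081; φ = atan2(−cos α − cos β, d + sin α + sin β) − atan2(−2, p) = 0.032131 rad; t = (φ − α) mod 2π = 5.809059 rad, q = (φ − β) mod 2π = 0.602742 rad → L = 1.08·(5.809059 + 8.804081 + 0.602742) = 1.08·15.215882 = 16.433153 m
RSL: p² = d² − 2 + 2cos(α−β) − 2d(sin α + sin β) = 79.482583; p = √p² = 8.915300; φ = atan2(cos α + cos β, d − sin α − sin β) − atan2(2, p) = -0.031732 rad; t = (α − φ) mod 2π = 0.537989 rad, q = (β − φ) mod 2π = 5.744306 rad → L = 1.08·(0.537989 + 8.915300 + 5.744306) = 1.08·15.197596 = 16.413404 m
RLR: c = (6 − d² + 2cos(α−β) + 2d(sin α − sin β))/8 = -6.789488, |c| > 1 → infeasible
LRL: c = (6 − d² + 2cos(α−β) − 2d(sin α − sin β))/8 = -11.360728, |c| > 1 → infeasible
Shortest: RSR with L = 9.688583 m ≈ 9.6886 m
Convert RSR to answer units (arcs ×180/π): t = 0.502077·180/π = 28.7669°, p = ρ·p = 1.08·7.894042 = 8.5256 m, q = 0.574791·180/π = 32.9331°, L = 9.6886 m.

RSR: t = 28.7669°, p = 8.5256 m, q = 32.9331°, L = 9.6886 m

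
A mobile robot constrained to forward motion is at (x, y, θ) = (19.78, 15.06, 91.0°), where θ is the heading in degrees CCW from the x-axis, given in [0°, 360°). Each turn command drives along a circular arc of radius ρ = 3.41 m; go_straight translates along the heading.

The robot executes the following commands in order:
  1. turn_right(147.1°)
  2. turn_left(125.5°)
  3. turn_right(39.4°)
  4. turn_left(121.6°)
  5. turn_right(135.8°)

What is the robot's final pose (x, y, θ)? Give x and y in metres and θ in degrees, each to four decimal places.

(34.1394, 31.7104, 15.8000°)

set_pose: (x, y, θ) = (19.7800, 15.0600, 91.0000°), ρ = 3.41
turn_right(147.1°): centre at ρ to the right, rotate −147.1° → (26.0198, 17.0214, -56.1000° ≡ 303.9000°)
turn_left(125.5°): centre at ρ to the left, rotate +125.5° → (32.0421, 17.7236, 429.4000° ≡ 69.4000°)
turn_right(39.4°): centre at ρ to the right, rotate −39.4° → (33.5291, 19.4769, 30.0000°)
turn_left(121.6°): centre at ρ to the left, rotate +121.6° → (33.4460, 25.4297, 151.6000°)
turn_right(135.8°): centre at ρ to the right, rotate −135.8° → (34.1394, 31.7104, 15.8000°)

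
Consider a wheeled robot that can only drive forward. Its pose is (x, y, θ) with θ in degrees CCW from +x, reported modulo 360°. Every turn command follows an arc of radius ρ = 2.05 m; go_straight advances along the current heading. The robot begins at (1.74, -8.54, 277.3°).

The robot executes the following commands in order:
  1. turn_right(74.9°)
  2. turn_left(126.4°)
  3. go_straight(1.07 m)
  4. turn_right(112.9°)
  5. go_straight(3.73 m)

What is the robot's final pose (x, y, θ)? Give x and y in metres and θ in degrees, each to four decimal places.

set_pose: (x, y, θ) = (1.7400, -8.5400, 277.3000°), ρ = 2.05
turn_right(74.9°): centre at ρ to the right, rotate −74.9° → (0.4878, -10.6958, 202.4000°)
turn_left(126.4°): centre at ρ to the left, rotate +126.4° → (0.2070, -14.3446, 328.8000°)
go_straight(1.07): x += 1.07·cos θ, y += 1.07·sin θ → (1.1223, -14.8989, 328.8000°)
turn_right(112.9°): centre at ρ to the right, rotate −112.9° → (1.2624, -18.3130, 215.9000°)
go_straight(3.73): x += 3.73·cos θ, y += 3.73·sin θ → (-1.7591, -20.5002, 215.9000°)

(-1.7591, -20.5002, 215.9000°)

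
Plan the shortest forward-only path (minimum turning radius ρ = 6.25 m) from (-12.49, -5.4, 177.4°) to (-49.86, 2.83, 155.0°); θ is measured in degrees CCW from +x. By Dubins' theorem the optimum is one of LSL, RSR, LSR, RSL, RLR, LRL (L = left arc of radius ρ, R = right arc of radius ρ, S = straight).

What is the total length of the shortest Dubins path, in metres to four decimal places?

38.2818 m

Let ψ = atan2(Δy, Δx) = atan2(8.23, -37.37) = 167.5800° be the start→goal bearing.
Normalize: d = |goal − start| / ρ = 38.265517/6.25 = 6.122483, α = (θ_start − ψ) mod 360° = 9.8200° = 0.171391 rad, β = (θ_goal − ψ) mod 360° = 347.4200° = 6.063623 rad.
Common terms: sin α = 0.170553, cos α = 0.985348, sin β = -0.217803, cos β = 0.975993, cos(α−β) = 0.924546, d² = 37.484795. Work in radians in the unit-radius frame; every candidate has L = ρ·(t + p + q).
LSL: p² = 2 + d² − 2cos(α−β) + 2d(sin α − sin β) = 42.391109; p = √p² = 6.510845; φ = atan2(cos β − cos α, d + sin α − sin β) = -0.001437 rad; t = (φ − α) mod 2π = 6.110357 rad, q = (β − φ) mod 2π = 6.065060 rad → L = 6.25·(6.110357 + 6.510845 + 6.065060) = 6.25·18.686262 = 116.789140 m
RSR: p² = 2 + d² − 2cos(α−β) + 2d(sin β − sin α) = 32.880297; p = √p² = 5.734134; φ = atan2(cos α − cos β, d − sin α + sin β) = 0.001632 rad; t = (α − φ) mod 2π = 0.169760 rad, q = (φ − β) mod 2π = 0.221194 rad → L = 6.25·(0.169760 + 5.734134 + 0.221194) = 6.25·6.125088 = 38.281801 m
LSR: p² = d² − 2 + 2cos(α−β) + 2d(sin α + sin β) = 36.755321; p = √p² = 6.062617; φ = atan2(−cos α − cos β, d + sin α + sin β) − atan2(−2, p) = 0.006370 rad; t = (φ − α) mod 2π = 6.118164 rad, q = (φ − β) mod 2π = 0.225932 rad → L = 6.25·(6.118164 + 6.062617 + 0.225932) = 6.25·12.406713 = 77.541957 m
RSL: p² = d² − 2 + 2cos(α−β) − 2d(sin α + sin β) = 37.912453; p = √p² = 6.157309; φ = atan2(cos α + cos β, d − sin α − sin β) − atan2(2, p) = -0.006272 rad; t = (α − φ) mod 2π = 0.177663 rad, q = (β − φ) mod 2π = 6.069895 rad → L = 6.25·(0.177663 + 6.157309 + 6.069895) = 6.25·12.404867 = 77.530420 m
RLR: c = (6 − d² + 2cos(α−β) + 2d(sin α − sin β))/8 = -3.110037, |c| > 1 → infeasible
LRL: c = (6 − d² + 2cos(α−β) − 2d(sin α − sin β))/8 = -4.298889, |c| > 1 → infeasible
Shortest: RSR with L = 38.281801 m ≈ 38.2818 m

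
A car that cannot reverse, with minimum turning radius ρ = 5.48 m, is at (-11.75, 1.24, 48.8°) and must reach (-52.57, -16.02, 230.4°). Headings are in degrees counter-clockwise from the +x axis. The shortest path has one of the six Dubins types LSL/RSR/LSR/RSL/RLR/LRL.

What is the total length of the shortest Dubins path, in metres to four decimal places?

Let ψ = atan2(Δy, Δx) = atan2(-17.26, -40.82) = -157.0798° be the start→goal bearing.
Normalize: d = |goal − start| / ρ = 44.319070/5.48 = 8.087422, α = (θ_start − ψ) mod 360° = 205.8798° = 3.593280 rad, β = (θ_goal − ψ) mod 360° = 27.4798° = 0.479613 rad.
Common terms: sin α = -0.436485, cos α = -0.899712, sin β = 0.461436, cos β = 0.887174, cos(α−β) = -0.999610, d² = 65.406388. Work in radians in the unit-radius frame; every candidate has L = ρ·(t + p + q).
LSL: p² = 2 + d² − 2cos(α−β) + 2d(sin α − sin β) = 54.881883; p = √p² = 7.408231; φ = atan2(cos β − cos α, d + sin α − sin β) = 0.243605 rad; t = (φ − α) mod 2π = 2.933510 rad, q = (β − φ) mod 2π = 0.236008 rad → L = 5.48·(2.933510 + 7.408231 + 0.236008) = 5.48·10.577749 = 57.966063 m
RSR: p² = 2 + d² − 2cos(α−β) + 2d(sin β − sin α) = 83.929334; p = √p² = 9.161295; φ = atan2(cos α − cos β, d − sin α + sin β) = -0.196306 rad; t = (α − φ) mod 2π = 3.789586 rad, q = (φ − β) mod 2π = 5.607267 rad → L = 5.48·(3.789586 + 9.161295 + 5.607267) = 5.48·18.558148 = 101.698652 m
LSR: p² = d² − 2 + 2cos(α−β) + 2d(sin α + sin β) = 61.810750; p = √p² = 7.861981; φ = atan2(−cos α − cos β, d + sin α + sin β) − atan2(−2, p) = 0.250651 rad; t = (φ − α) mod 2π = 2.940555 rad, q = (φ − β) mod 2π = 6.054223 rad → L = 5.48·(2.940555 + 7.861981 + 6.054223) = 5.48·16.856760 = 92.375042 m
RSL: p² = d² − 2 + 2cos(α−β) − 2d(sin α + sin β) = 61.003585; p = √p² = 7.810479; φ = atan2(cos α + cos β, d − sin α − sin β) − atan2(2, p) = -0.252235 rad; t = (α − φ) mod 2π = 3.845515 rad, q = (β − φ) mod 2π = 0.731848 rad → L = 5.48·(3.845515 + 7.810479 + 0.731848) = 5.48·12.387843 = 67.885378 m
RLR: c = (6 − d² + 2cos(α−β) + 2d(sin α − sin β))/8 = -9.491167, |c| > 1 → infeasible
LRL: c = (6 − d² + 2cos(α−β) − 2d(sin α − sin β))/8 = -5.860235, |c| > 1 → infeasible
Shortest: LSL with L = 57.966063 m ≈ 57.9661 m

57.9661 m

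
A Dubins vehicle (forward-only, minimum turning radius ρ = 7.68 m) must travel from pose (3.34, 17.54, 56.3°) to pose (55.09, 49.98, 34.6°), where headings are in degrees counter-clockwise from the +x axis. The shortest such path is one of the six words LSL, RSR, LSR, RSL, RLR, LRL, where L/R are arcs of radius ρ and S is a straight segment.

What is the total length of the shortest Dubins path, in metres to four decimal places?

61.1771 m

Let ψ = atan2(Δy, Δx) = atan2(32.44, 51.75) = 32.0819° be the start→goal bearing.
Normalize: d = |goal − start| / ρ = 61.077132/7.68 = 7.952752, α = (θ_start − ψ) mod 360° = 24.2181° = 0.422685 rad, β = (θ_goal − ψ) mod 360° = 2.5181° = 0.043948 rad.
Common terms: sin α = 0.410210, cos α = 0.911991, sin β = 0.043934, cos β = 0.999034, cos(α−β) = 0.929133, d² = 63.246258. Work in radians in the unit-radius frame; every candidate has L = ρ·(t + p + q).
LSL: p² = 2 + d² − 2cos(α−β) + 2d(sin α − sin β) = 69.213801; p = √p² = 8.319483; φ = atan2(cos β − cos α, d + sin α − sin β) = 0.010463 rad; t = (φ − α) mod 2π = 5.870963 rad, q = (β − φ) mod 2π = 0.033485 rad → L = 7.68·(5.870963 + 8.319483 + 0.033485) = 7.68·14.223932 = 109.239798 m
RSR: p² = 2 + d² − 2cos(α−β) + 2d(sin β − sin α) = 57.562185; p = √p² = 7.586975; φ = atan2(cos α − cos β, d − sin α + sin β) = -0.011473 rad; t = (α − φ) mod 2π = 0.434158 rad, q = (φ − β) mod 2π = 6.227764 rad → L = 7.68·(0.434158 + 7.586975 + 6.227764) = 7.68·14.248896 = 109.431525 m
LSR: p² = d² − 2 + 2cos(α−β) + 2d(sin α + sin β) = 70.327920; p = √p² = 8.386174; φ = atan2(−cos α − cos β, d + sin α + sin β) − atan2(−2, p) = 0.010596 rad; t = (φ − α) mod 2π = 5.871097 rad, q = (φ − β) mod 2π = 6.249834 rad → L = 7.68·(5.871097 + 8.386174 + 6.249834) = 7.68·20.507105 = 157.494566 m
RSL: p² = d² − 2 + 2cos(α−β) − 2d(sin α + sin β) = 55.881127; p = √p² = 7.475368; φ = atan2(cos α + cos β, d − sin α − sin β) − atan2(2, p) = -0.011884 rad; t = (α − φ) mod 2π = 0.434568 rad, q = (β − φ) mod 2π = 0.055832 rad → L = 7.68·(0.434568 + 7.475368 + 0.055832) = 7.68·7.965769 = 61.177102 m
RLR: c = (6 − d² + 2cos(α−β) + 2d(sin α − sin β))/8 = -6.195273, |c| > 1 → infeasible
LRL: c = (6 − d² + 2cos(α−β) − 2d(sin α − sin β))/8 = -7.651725, |c| > 1 → infeasible
Shortest: RSL with L = 61.177102 m ≈ 61.1771 m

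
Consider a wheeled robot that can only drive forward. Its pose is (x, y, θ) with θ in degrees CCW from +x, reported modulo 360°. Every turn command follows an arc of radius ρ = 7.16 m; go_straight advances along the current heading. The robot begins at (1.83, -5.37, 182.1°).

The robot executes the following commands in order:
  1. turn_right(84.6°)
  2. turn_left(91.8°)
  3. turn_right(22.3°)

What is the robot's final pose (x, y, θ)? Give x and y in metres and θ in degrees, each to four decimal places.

(-16.5547, 7.0713, 167.0000°)

set_pose: (x, y, θ) = (1.8300, -5.3700, 182.1000°), ρ = 7.16
turn_right(84.6°): centre at ρ to the right, rotate −84.6° → (-5.5311, 0.8506, 97.5000°)
turn_left(91.8°): centre at ρ to the left, rotate +91.8° → (-13.7869, 6.9819, 189.3000°)
turn_right(22.3°): centre at ρ to the right, rotate −22.3° → (-16.5547, 7.0713, 167.0000°)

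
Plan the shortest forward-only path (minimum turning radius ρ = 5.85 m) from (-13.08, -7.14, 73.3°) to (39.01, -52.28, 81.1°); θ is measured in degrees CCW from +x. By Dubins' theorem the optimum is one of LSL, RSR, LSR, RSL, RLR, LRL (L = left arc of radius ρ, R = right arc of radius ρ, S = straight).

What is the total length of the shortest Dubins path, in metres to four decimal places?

Let ψ = atan2(Δy, Δx) = atan2(-45.14, 52.09) = -40.9115° be the start→goal bearing.
Normalize: d = |goal − start| / ρ = 68.927409/5.85 = 11.782463, α = (θ_start − ψ) mod 360° = 114.2115° = 1.993366 rad, β = (θ_goal − ψ) mod 360° = 122.0115° = 2.129502 rad.
Common terms: sin α = 0.912038, cos α = -0.410105, sin β = 0.847942, cos β = -0.530089, cos(α−β) = 0.990748, d² = 138.826436. Work in radians in the unit-radius frame; every candidate has L = ρ·(t + p + q).
LSL: p² = 2 + d² − 2cos(α−β) + 2d(sin α − sin β) = 140.355358; p = √p² = 11.847167; φ = atan2(cos β − cos α, d + sin α − sin β) = -0.010128 rad; t = (φ − α) mod 2π = 4.279692 rad, q = (β − φ) mod 2π = 2.139629 rad → L = 5.85·(4.279692 + 11.847167 + 2.139629) = 5.85·18.266488 = 106.858953 m
RSR: p² = 2 + d² − 2cos(α−β) + 2d(sin β − sin α) = 137.334523; p = √p² = 11.718981; φ = atan2(cos α − cos β, d − sin α + sin β) = 0.010239 rad; t = (α − φ) mod 2π = 1.983127 rad, q = (φ − β) mod 2π = 4.163922 rad → L = 5.85·(1.983127 + 11.718981 + 4.163922) = 5.85·17.866031 = 104.516281 m
LSR: p² = d² − 2 + 2cos(α−β) + 2d(sin α + sin β) = 180.281738; p = √p² = 13.426904; φ = atan2(−cos α − cos β, d + sin α + sin β) − atan2(−2, p) = 0.217182 rad; t = (φ − α) mod 2π = 4.507001 rad, q = (φ − β) mod 2π = 4.370866 rad → L = 5.85·(4.507001 + 13.426904 + 4.370866) = 5.85·22.304771 = 130.482908 m
RSL: p² = d² − 2 + 2cos(α−β) − 2d(sin α + sin β) = 97.334125; p = √p² = 9.865806; φ = atan2(cos α + cos β, d − sin α − sin β) − atan2(2, p) = -0.293545 rad; t = (α − φ) mod 2π = 2.286911 rad, q = (β − φ) mod 2π = 2.423046 rad → L = 5.85·(2.286911 + 9.865806 + 2.423046) = 5.85·14.575763 = 85.268212 m
RLR: c = (6 − d² + 2cos(α−β) + 2d(sin α − sin β))/8 = -16.166815, |c| > 1 → infeasible
LRL: c = (6 − d² + 2cos(α−β) − 2d(sin α − sin β))/8 = -16.544420, |c| > 1 → infeasible
Shortest: RSL with L = 85.268212 m ≈ 85.2682 m

85.2682 m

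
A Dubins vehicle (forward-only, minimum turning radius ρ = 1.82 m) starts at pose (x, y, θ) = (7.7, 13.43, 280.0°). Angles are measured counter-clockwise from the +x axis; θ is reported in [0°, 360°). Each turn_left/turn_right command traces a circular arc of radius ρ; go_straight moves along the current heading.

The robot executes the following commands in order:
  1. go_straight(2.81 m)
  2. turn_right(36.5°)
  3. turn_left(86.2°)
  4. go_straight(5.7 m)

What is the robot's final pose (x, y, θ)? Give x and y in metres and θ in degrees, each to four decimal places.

(13.6563, 4.2753, 329.7000°)

set_pose: (x, y, θ) = (7.7000, 13.4300, 280.0000°), ρ = 1.82
go_straight(2.81): x += 2.81·cos θ, y += 2.81·sin θ → (8.1880, 10.6627, 280.0000°)
turn_right(36.5°): centre at ρ to the right, rotate −36.5° → (8.0244, 9.5346, 243.5000°)
turn_left(86.2°): centre at ρ to the left, rotate +86.2° → (8.7349, 7.1511, 329.7000°)
go_straight(5.7): x += 5.7·cos θ, y += 5.7·sin θ → (13.6563, 4.2753, 329.7000°)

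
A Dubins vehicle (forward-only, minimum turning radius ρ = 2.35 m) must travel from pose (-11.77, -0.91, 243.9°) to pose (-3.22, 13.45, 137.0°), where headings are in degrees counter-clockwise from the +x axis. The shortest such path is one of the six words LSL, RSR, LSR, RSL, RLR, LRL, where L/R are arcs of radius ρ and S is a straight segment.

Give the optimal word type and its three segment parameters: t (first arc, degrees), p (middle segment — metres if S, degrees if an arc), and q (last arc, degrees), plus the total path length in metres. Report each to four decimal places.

Let ψ = atan2(Δy, Δx) = atan2(14.36, 8.55) = 59.2303° be the start→goal bearing.
Normalize: d = |goal − start| / ρ = 16.712633/2.35 = 7.111759, α = (θ_start − ψ) mod 360° = 184.6697° = 3.223095 rad, β = (θ_goal − ψ) mod 360° = 77.7697° = 1.357338 rad.
Common terms: sin α = -0.081412, cos α = -0.996681, sin β = 0.977304, cos β = 0.211841, cos(α−β) = -0.290702, d² = 50.577112. Work in radians in the unit-radius frame; every candidate has L = ρ·(t + p + q).
LSL: p² = 2 + d² − 2cos(α−β) + 2d(sin α − sin β) = 38.099849; p = √p² = 6.172507; φ = atan2(cos β − cos α, d + sin α − sin β) = 0.197064 rad; t = (φ − α) mod 2π = 3.257154 rad, q = (β − φ) mod 2π = 1.160274 rad → L = 2.35·(3.257154 + 6.172507 + 1.160274) = 2.35·10.589936 = 24.886349 m
RSR: p² = 2 + d² − 2cos(α−β) + 2d(sin β − sin α) = 68.217184; p = √p² = 8.259369; φ = atan2(cos α − cos β, d − sin α + sin β) = -0.146849 rad; t = (α − φ) mod 2π = 3.369943 rad, q = (φ − β) mod 2π = 4.778999 rad → L = 2.35·(3.369943 + 8.259369 + 4.778999) = 2.35·16.408312 = 38.559533 m
LSR: p² = d² − 2 + 2cos(α−β) + 2d(sin α + sin β) = 60.738444; p = √p² = 7.793487; φ = atan2(−cos α − cos β, d + sin α + sin β) − atan2(−2, p) = 0.348903 rad; t = (φ − α) mod 2π = 3.408993 rad, q = (φ − β) mod 2π = 5.274750 rad → L = 2.35·(3.408993 + 7.793487 + 5.274750) = 2.35·16.477231 = 38.721493 m
RSL: p² = d² − 2 + 2cos(α−β) − 2d(sin α + sin β) = 35.252971; p = √p² = 5.937421; φ = atan2(cos α + cos β, d − sin α − sin β) − atan2(2, p) = -0.450508 rad; t = (α − φ) mod 2π = 3.673603 rad, q = (β − φ) mod 2π = 1.807846 rad → L = 2.35·(3.673603 + 5.937421 + 1.807846) = 2.35·11.418871 = 26.834346 m
RLR: c = (6 − d² + 2cos(α−β) + 2d(sin α − sin β))/8 = -7.527148, |c| > 1 → infeasible
LRL: c = (6 − d² + 2cos(α−β) − 2d(sin α − sin β))/8 = -3.762481, |c| > 1 → infeasible
Shortest: LSL with L = 24.886349 m ≈ 24.8863 m
Convert LSL to answer units (arcs ×180/π): t = 3.257154·180/π = 186.6212°, p = ρ·p = 2.35·6.172507 = 14.5054 m, q = 1.160274·180/π = 66.4788°, L = 24.8863 m.

LSL: t = 186.6212°, p = 14.5054 m, q = 66.4788°, L = 24.8863 m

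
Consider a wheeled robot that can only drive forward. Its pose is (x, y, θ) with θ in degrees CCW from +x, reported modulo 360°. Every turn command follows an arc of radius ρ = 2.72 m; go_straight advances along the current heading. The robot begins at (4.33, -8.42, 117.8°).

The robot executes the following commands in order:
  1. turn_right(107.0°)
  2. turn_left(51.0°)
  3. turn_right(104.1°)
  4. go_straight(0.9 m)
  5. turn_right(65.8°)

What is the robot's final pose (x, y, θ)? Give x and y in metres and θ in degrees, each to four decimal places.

set_pose: (x, y, θ) = (4.3300, -8.4200, 117.8000°), ρ = 2.72
turn_right(107.0°): centre at ρ to the right, rotate −107.0° → (6.2264, -4.4796, 10.8000°)
turn_left(51.0°): centre at ρ to the left, rotate +51.0° → (8.1139, -3.0931, 61.8000°)
turn_right(104.1°): centre at ρ to the right, rotate −104.1° → (12.3416, -2.3667, -42.3000° ≡ 317.7000°)
go_straight(0.9): x += 0.9·cos θ, y += 0.9·sin θ → (13.0073, -2.9724, 317.7000°)
turn_right(65.8°): centre at ρ to the right, rotate −65.8° → (13.7621, -5.8292, 251.9000°)

(13.7621, -5.8292, 251.9000°)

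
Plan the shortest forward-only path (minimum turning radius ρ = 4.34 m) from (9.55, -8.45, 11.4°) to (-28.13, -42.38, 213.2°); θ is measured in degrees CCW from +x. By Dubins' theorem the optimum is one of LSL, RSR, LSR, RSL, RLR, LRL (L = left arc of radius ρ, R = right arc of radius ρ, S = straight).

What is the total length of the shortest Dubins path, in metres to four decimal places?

Let ψ = atan2(Δy, Δx) = atan2(-33.93, -37.68) = -137.9977° be the start→goal bearing.
Normalize: d = |goal − start| / ρ = 50.705299/4.34 = 11.683249, α = (θ_start − ψ) mod 360° = 149.3977° = 2.607481 rad, β = (θ_goal − ψ) mod 360° = 351.1977° = 6.129556 rad.
Common terms: sin α = 0.509076, cos α = -0.860721, sin β = -0.153026, cos β = 0.988222, cos(α−β) = -0.928486, d² = 136.498296. Work in radians in the unit-radius frame; every candidate has L = ρ·(t + p + q).
LSL: p² = 2 + d² − 2cos(α−β) + 2d(sin α − sin β) = 155.826283; p = √p² = 12.483040; φ = atan2(cos β − cos α, d + sin α − sin β) = 0.148663 rad; t = (φ − α) mod 2π = 3.824368 rad, q = (β − φ) mod 2π = 5.980892 rad → L = 4.34·(3.824368 + 12.483040 + 5.980892) = 4.34·22.288300 = 96.731220 m
RSR: p² = 2 + d² − 2cos(α−β) + 2d(sin β − sin α) = 124.884252; p = √p² = 11.175162; φ = atan2(cos α − cos β, d − sin α + sin β) = -0.166215 rad; t = (α − φ) mod 2π = 2.773697 rad, q = (φ − β) mod 2π = 6.270600 rad → L = 4.34·(2.773697 + 11.175162 + 6.270600) = 4.34·20.219458 = 87.752450 m
LSR: p² = d² − 2 + 2cos(α−β) + 2d(sin α + sin β) = 140.960975; p = √p² = 11.872699; φ = atan2(−cos α − cos β, d + sin α + sin β) − atan2(−2, p) = 0.156297 rad; t = (φ − α) mod 2π = 3.832001 rad, q = (φ − β) mod 2π = 0.309927 rad → L = 4.34·(3.832001 + 11.872699 + 0.309927) = 4.34·16.014626 = 69.503478 m
RSL: p² = d² − 2 + 2cos(α−β) − 2d(sin α + sin β) = 124.321674; p = √p² = 11.149963; φ = atan2(cos α + cos β, d − sin α − sin β) − atan2(2, p) = -0.166230 rad; t = (α − φ) mod 2π = 2.773711 rad, q = (β − φ) mod 2π = 0.012600 rad → L = 4.34·(2.773711 + 11.149963 + 0.012600) = 4.34·13.936274 = 60.483428 m
RLR: c = (6 − d² + 2cos(α−β) + 2d(sin α − sin β))/8 = -14.610532, |c| > 1 → infeasible
LRL: c = (6 − d² + 2cos(α−β) − 2d(sin α − sin β))/8 = -18.478285, |c| > 1 → infeasible
Shortest: RSL with L = 60.483428 m ≈ 60.4834 m

60.4834 m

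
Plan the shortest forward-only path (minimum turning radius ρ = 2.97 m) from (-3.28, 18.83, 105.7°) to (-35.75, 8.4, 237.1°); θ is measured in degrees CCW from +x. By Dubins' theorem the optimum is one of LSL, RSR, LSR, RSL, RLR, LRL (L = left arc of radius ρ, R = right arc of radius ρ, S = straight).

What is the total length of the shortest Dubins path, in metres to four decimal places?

Let ψ = atan2(Δy, Δx) = atan2(-10.43, -32.47) = -162.1920° be the start→goal bearing.
Normalize: d = |goal − start| / ρ = 34.104044/2.97 = 11.482843, α = (θ_start − ψ) mod 360° = 267.8920° = 4.675597 rad, β = (θ_goal − ψ) mod 360° = 39.2920° = 0.685774 rad.
Common terms: sin α = -0.999323, cos α = -0.036784, sin β = 0.633272, cos β = 0.773929, cos(α−β) = -0.661312, d² = 131.855684. Work in radians in the unit-radius frame; every candidate has L = ρ·(t + p + q).
LSL: p² = 2 + d² − 2cos(α−β) + 2d(sin α − sin β) = 97.684630; p = √p² = 9.883554; φ = atan2(cos β − cos α, d + sin α − sin β) = 0.082119 rad; t = (φ − α) mod 2π = 1.689707 rad, q = (β − φ) mod 2π = 0.603655 rad → L = 2.97·(1.689707 + 9.883554 + 0.603655) = 2.97·12.176916 = 36.165441 m
RSR: p² = 2 + d² − 2cos(α−β) + 2d(sin β − sin α) = 172.671985; p = √p² = 13.140471; φ = atan2(cos α − cos β, d − sin α + sin β) = -0.061735 rad; t = (α − φ) mod 2π = 4.737332 rad, q = (φ − β) mod 2π = 5.535676 rad → L = 2.97·(4.737332 + 13.140471 + 5.535676) = 2.97·23.413479 = 69.538033 m
LSR: p² = d² − 2 + 2cos(α−β) + 2d(sin α + sin β) = 120.126450; p = √p² = 10.960221; φ = atan2(−cos α − cos β, d + sin α + sin β) − atan2(−2, p) = 0.114280 rad; t = (φ − α) mod 2π = 1.721868 rad, q = (φ − β) mod 2π = 5.711691 rad → L = 2.97·(1.721868 + 10.960221 + 5.711691) = 2.97·18.393781 = 54.629529 m
RSL: p² = d² − 2 + 2cos(α−β) − 2d(sin α + sin β) = 136.939670; p = √p² = 11.702122; φ = atan2(cos α + cos β, d − sin α − sin β) − atan2(2, p) = -0.107142 rad; t = (α − φ) mod 2π = 4.782738 rad, q = (β − φ) mod 2π = 0.792916 rad → L = 2.97·(4.782738 + 11.702122 + 0.792916) = 2.97·17.277777 = 51.314996 m
RLR: c = (6 − d² + 2cos(α−β) + 2d(sin α − sin β))/8 = -20.583998, |c| > 1 → infeasible
LRL: c = (6 − d² + 2cos(α−β) − 2d(sin α − sin β))/8 = -11.210579, |c| > 1 → infeasible
Shortest: LSL with L = 36.165441 m ≈ 36.1654 m

36.1654 m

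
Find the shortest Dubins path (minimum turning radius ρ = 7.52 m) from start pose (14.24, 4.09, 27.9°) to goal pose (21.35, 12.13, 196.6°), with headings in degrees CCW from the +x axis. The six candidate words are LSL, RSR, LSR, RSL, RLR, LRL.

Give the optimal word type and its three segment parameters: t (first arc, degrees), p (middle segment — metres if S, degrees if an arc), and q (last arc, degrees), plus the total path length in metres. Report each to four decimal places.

RLR: t = 74.8354°, p = 266.3298°, q = 22.7943°, L = 47.7692 m

Let ψ = atan2(Δy, Δx) = atan2(8.04, 7.11) = 48.5128° be the start→goal bearing.
Normalize: d = |goal − start| / ρ = 10.732833/7.52 = 1.427238, α = (θ_start − ψ) mod 360° = 339.3872° = 5.923425 rad, β = (θ_goal − ψ) mod 360° = 148.0872° = 2.584610 rad.
Common terms: sin α = -0.352050, cos α = 0.935981, sin β = 0.528627, cos β = -0.848854, cos(α−β) = -0.980615, d² = 2.037009. Work in radians in the unit-radius frame; every candidate has L = ρ·(t + p + q).
LSL: p² = 2 + d² − 2cos(α−β) + 2d(sin α − sin β) = 3.484365; p = √p² = 1.866645; φ = atan2(cos β − cos α, d + sin α − sin β) = -1.273638 rad; t = (φ − α) mod 2π = 5.369307 rad, q = (β − φ) mod 2π = 3.858248 rad → L = 7.52·(5.369307 + 1.866645 + 3.858248) = 7.52·11.094201 = 83.428393 m
RSR: p² = 2 + d² − 2cos(α−β) + 2d(sin β − sin α) = 8.512112; p = √p² = 2.917552; φ = atan2(cos α − cos β, d − sin α + sin β) = 0.658281 rad; t = (α − φ) mod 2π = 5.265144 rad, q = (φ − β) mod 2π = 4.356856 rad → L = 7.52·(5.265144 + 2.917552 + 4.356856) = 7.52·12.539553 = 94.297435 m
LSR: p² = d² − 2 + 2cos(α−β) + 2d(sin α + sin β) = -1.420184 < 0 → infeasible
RSL: p² = d² − 2 + 2cos(α−β) − 2d(sin α + sin β) = -2.428256 < 0 → infeasible
RLR: c = (6 − d² + 2cos(α−β) + 2d(sin α − sin β))/8 = -0.064014; p = 2π − arccos c = 4.648331 rad; φ = atan2(cos α − cos β, d − sin α + sin β) = 0.658281 rad; t = (α − φ + p/2) mod 2π = 1.306124 rad, q = (α − β − t + p) mod 2π = 0.397836 rad → L = 7.52·(1.306124 + 4.648331 + 0.397836) = 7.52·6.352292 = 47.769235 m
LRL: c = (6 − d² + 2cos(α−β) − 2d(sin α − sin β))/8 = 0.564454; p = 2π − arccos c = 5.312161 rad; φ = atan2(cos β − cos α, d + sin α − sin β) = -1.273638 rad; t = (φ − α + p/2) mod 2π = 1.742203 rad, q = (β − α − t + p) mod 2π = 0.231144 rad → L = 7.52·(1.742203 + 5.312161 + 0.231144) = 7.52·7.285507 = 54.787014 m
Shortest: RLR with L = 47.769235 m ≈ 47.7692 m
Convert RLR to answer units (arcs ×180/π): t = 1.306124·180/π = 74.8354°, p = 4.648331·180/π = 266.3298°, q = 0.397836·180/π = 22.7943°, L = 47.7692 m.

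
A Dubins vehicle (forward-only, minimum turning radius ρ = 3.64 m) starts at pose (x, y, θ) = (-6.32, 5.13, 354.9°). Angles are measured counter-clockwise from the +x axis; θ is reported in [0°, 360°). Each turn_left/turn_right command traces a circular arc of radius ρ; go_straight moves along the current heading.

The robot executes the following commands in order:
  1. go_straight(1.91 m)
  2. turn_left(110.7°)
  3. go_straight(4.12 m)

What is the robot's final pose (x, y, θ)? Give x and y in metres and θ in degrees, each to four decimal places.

set_pose: (x, y, θ) = (-6.3200, 5.1300, 354.9000°), ρ = 3.64
go_straight(1.91): x += 1.91·cos θ, y += 1.91·sin θ → (-4.4176, 4.9602, 354.9000°)
turn_left(110.7°): centre at ρ to the left, rotate +110.7° → (-0.5881, 9.5647, 465.6000° ≡ 105.6000°)
go_straight(4.12): x += 4.12·cos θ, y += 4.12·sin θ → (-1.6960, 13.5329, 105.6000°)

(-1.6960, 13.5329, 105.6000°)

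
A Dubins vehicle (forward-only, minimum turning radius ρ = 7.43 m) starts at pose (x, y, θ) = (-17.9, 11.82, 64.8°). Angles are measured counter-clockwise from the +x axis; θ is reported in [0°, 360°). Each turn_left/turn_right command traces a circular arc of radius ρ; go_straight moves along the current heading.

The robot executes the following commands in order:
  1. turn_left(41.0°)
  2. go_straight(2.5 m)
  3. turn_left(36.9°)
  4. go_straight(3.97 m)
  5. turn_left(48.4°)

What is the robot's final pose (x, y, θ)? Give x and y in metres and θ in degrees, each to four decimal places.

set_pose: (x, y, θ) = (-17.9000, 11.8200, 64.8000°), ρ = 7.43
turn_left(41.0°): centre at ρ to the left, rotate +41.0° → (-17.4736, 17.0066, 105.8000°)
go_straight(2.5): x += 2.5·cos θ, y += 2.5·sin θ → (-18.1543, 19.4121, 105.8000°)
turn_left(36.9°): centre at ρ to the left, rotate +36.9° → (-20.8011, 23.2995, 142.7000°)
go_straight(3.97): x += 3.97·cos θ, y += 3.97·sin θ → (-23.9591, 25.7052, 142.7000°)
turn_left(48.4°): centre at ρ to the left, rotate +48.4° → (-29.8920, 27.0859, 191.1000°)

(-29.8920, 27.0859, 191.1000°)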